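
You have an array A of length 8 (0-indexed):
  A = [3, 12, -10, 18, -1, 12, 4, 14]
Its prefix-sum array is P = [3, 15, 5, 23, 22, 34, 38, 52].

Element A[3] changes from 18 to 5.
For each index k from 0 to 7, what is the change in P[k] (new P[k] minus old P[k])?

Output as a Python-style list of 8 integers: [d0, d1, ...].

Answer: [0, 0, 0, -13, -13, -13, -13, -13]

Derivation:
Element change: A[3] 18 -> 5, delta = -13
For k < 3: P[k] unchanged, delta_P[k] = 0
For k >= 3: P[k] shifts by exactly -13
Delta array: [0, 0, 0, -13, -13, -13, -13, -13]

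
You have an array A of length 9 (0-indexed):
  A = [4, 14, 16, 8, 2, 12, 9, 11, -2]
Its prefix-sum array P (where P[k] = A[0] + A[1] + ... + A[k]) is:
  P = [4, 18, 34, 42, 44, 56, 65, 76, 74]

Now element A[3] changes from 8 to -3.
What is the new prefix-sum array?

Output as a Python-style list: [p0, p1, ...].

Answer: [4, 18, 34, 31, 33, 45, 54, 65, 63]

Derivation:
Change: A[3] 8 -> -3, delta = -11
P[k] for k < 3: unchanged (A[3] not included)
P[k] for k >= 3: shift by delta = -11
  P[0] = 4 + 0 = 4
  P[1] = 18 + 0 = 18
  P[2] = 34 + 0 = 34
  P[3] = 42 + -11 = 31
  P[4] = 44 + -11 = 33
  P[5] = 56 + -11 = 45
  P[6] = 65 + -11 = 54
  P[7] = 76 + -11 = 65
  P[8] = 74 + -11 = 63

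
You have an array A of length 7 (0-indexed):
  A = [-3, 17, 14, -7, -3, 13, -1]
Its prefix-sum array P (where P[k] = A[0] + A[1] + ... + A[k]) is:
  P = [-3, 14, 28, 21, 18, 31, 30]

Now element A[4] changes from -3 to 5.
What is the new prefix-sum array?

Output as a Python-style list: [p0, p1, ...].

Change: A[4] -3 -> 5, delta = 8
P[k] for k < 4: unchanged (A[4] not included)
P[k] for k >= 4: shift by delta = 8
  P[0] = -3 + 0 = -3
  P[1] = 14 + 0 = 14
  P[2] = 28 + 0 = 28
  P[3] = 21 + 0 = 21
  P[4] = 18 + 8 = 26
  P[5] = 31 + 8 = 39
  P[6] = 30 + 8 = 38

Answer: [-3, 14, 28, 21, 26, 39, 38]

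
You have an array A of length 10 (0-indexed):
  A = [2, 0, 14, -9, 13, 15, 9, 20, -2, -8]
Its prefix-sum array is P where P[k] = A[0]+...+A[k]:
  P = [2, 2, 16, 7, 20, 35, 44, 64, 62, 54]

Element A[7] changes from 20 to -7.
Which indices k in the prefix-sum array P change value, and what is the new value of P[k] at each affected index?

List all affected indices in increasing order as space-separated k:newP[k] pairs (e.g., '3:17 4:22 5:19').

Answer: 7:37 8:35 9:27

Derivation:
P[k] = A[0] + ... + A[k]
P[k] includes A[7] iff k >= 7
Affected indices: 7, 8, ..., 9; delta = -27
  P[7]: 64 + -27 = 37
  P[8]: 62 + -27 = 35
  P[9]: 54 + -27 = 27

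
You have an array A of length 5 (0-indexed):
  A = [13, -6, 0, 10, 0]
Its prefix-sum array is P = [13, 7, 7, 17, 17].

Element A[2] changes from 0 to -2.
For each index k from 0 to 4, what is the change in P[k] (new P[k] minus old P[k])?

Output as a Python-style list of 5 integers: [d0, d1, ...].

Answer: [0, 0, -2, -2, -2]

Derivation:
Element change: A[2] 0 -> -2, delta = -2
For k < 2: P[k] unchanged, delta_P[k] = 0
For k >= 2: P[k] shifts by exactly -2
Delta array: [0, 0, -2, -2, -2]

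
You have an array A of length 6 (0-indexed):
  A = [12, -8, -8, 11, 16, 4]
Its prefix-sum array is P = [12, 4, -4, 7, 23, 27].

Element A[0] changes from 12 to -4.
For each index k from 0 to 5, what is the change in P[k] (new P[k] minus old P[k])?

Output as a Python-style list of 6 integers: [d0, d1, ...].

Element change: A[0] 12 -> -4, delta = -16
For k < 0: P[k] unchanged, delta_P[k] = 0
For k >= 0: P[k] shifts by exactly -16
Delta array: [-16, -16, -16, -16, -16, -16]

Answer: [-16, -16, -16, -16, -16, -16]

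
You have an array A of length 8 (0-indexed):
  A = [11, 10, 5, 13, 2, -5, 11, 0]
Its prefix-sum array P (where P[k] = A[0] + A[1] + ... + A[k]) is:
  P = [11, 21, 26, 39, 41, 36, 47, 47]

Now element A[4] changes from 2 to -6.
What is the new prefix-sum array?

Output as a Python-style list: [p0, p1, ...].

Change: A[4] 2 -> -6, delta = -8
P[k] for k < 4: unchanged (A[4] not included)
P[k] for k >= 4: shift by delta = -8
  P[0] = 11 + 0 = 11
  P[1] = 21 + 0 = 21
  P[2] = 26 + 0 = 26
  P[3] = 39 + 0 = 39
  P[4] = 41 + -8 = 33
  P[5] = 36 + -8 = 28
  P[6] = 47 + -8 = 39
  P[7] = 47 + -8 = 39

Answer: [11, 21, 26, 39, 33, 28, 39, 39]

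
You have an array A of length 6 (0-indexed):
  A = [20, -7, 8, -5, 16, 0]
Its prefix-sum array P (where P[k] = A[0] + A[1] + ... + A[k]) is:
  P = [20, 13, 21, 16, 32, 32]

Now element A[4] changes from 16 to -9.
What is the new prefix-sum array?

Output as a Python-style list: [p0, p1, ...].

Answer: [20, 13, 21, 16, 7, 7]

Derivation:
Change: A[4] 16 -> -9, delta = -25
P[k] for k < 4: unchanged (A[4] not included)
P[k] for k >= 4: shift by delta = -25
  P[0] = 20 + 0 = 20
  P[1] = 13 + 0 = 13
  P[2] = 21 + 0 = 21
  P[3] = 16 + 0 = 16
  P[4] = 32 + -25 = 7
  P[5] = 32 + -25 = 7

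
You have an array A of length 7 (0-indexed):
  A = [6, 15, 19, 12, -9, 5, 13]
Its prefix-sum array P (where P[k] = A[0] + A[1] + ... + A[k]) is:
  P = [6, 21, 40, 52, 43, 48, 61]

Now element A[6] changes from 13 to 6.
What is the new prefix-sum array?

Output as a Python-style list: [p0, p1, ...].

Change: A[6] 13 -> 6, delta = -7
P[k] for k < 6: unchanged (A[6] not included)
P[k] for k >= 6: shift by delta = -7
  P[0] = 6 + 0 = 6
  P[1] = 21 + 0 = 21
  P[2] = 40 + 0 = 40
  P[3] = 52 + 0 = 52
  P[4] = 43 + 0 = 43
  P[5] = 48 + 0 = 48
  P[6] = 61 + -7 = 54

Answer: [6, 21, 40, 52, 43, 48, 54]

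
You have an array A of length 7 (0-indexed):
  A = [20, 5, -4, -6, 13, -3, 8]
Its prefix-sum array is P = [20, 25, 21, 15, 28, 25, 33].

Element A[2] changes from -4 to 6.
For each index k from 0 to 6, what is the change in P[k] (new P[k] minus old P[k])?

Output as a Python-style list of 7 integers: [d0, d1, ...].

Element change: A[2] -4 -> 6, delta = 10
For k < 2: P[k] unchanged, delta_P[k] = 0
For k >= 2: P[k] shifts by exactly 10
Delta array: [0, 0, 10, 10, 10, 10, 10]

Answer: [0, 0, 10, 10, 10, 10, 10]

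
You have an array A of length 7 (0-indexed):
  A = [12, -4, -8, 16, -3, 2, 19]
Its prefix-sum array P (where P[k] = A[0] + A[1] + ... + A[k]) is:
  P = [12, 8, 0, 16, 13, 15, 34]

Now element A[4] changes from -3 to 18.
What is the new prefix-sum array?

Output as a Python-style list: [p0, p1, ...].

Change: A[4] -3 -> 18, delta = 21
P[k] for k < 4: unchanged (A[4] not included)
P[k] for k >= 4: shift by delta = 21
  P[0] = 12 + 0 = 12
  P[1] = 8 + 0 = 8
  P[2] = 0 + 0 = 0
  P[3] = 16 + 0 = 16
  P[4] = 13 + 21 = 34
  P[5] = 15 + 21 = 36
  P[6] = 34 + 21 = 55

Answer: [12, 8, 0, 16, 34, 36, 55]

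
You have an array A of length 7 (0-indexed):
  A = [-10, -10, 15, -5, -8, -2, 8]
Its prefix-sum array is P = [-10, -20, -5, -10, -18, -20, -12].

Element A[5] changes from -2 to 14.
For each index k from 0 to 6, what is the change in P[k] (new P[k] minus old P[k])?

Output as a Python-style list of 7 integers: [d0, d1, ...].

Answer: [0, 0, 0, 0, 0, 16, 16]

Derivation:
Element change: A[5] -2 -> 14, delta = 16
For k < 5: P[k] unchanged, delta_P[k] = 0
For k >= 5: P[k] shifts by exactly 16
Delta array: [0, 0, 0, 0, 0, 16, 16]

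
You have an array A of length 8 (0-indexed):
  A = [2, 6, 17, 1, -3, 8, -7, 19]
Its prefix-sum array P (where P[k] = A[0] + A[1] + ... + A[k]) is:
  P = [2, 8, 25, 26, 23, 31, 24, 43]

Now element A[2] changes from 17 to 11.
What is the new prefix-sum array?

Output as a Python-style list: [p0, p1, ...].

Change: A[2] 17 -> 11, delta = -6
P[k] for k < 2: unchanged (A[2] not included)
P[k] for k >= 2: shift by delta = -6
  P[0] = 2 + 0 = 2
  P[1] = 8 + 0 = 8
  P[2] = 25 + -6 = 19
  P[3] = 26 + -6 = 20
  P[4] = 23 + -6 = 17
  P[5] = 31 + -6 = 25
  P[6] = 24 + -6 = 18
  P[7] = 43 + -6 = 37

Answer: [2, 8, 19, 20, 17, 25, 18, 37]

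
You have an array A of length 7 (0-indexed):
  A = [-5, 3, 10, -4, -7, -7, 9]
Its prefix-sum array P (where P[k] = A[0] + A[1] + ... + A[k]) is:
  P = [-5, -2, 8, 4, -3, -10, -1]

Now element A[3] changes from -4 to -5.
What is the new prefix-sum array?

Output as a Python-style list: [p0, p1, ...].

Change: A[3] -4 -> -5, delta = -1
P[k] for k < 3: unchanged (A[3] not included)
P[k] for k >= 3: shift by delta = -1
  P[0] = -5 + 0 = -5
  P[1] = -2 + 0 = -2
  P[2] = 8 + 0 = 8
  P[3] = 4 + -1 = 3
  P[4] = -3 + -1 = -4
  P[5] = -10 + -1 = -11
  P[6] = -1 + -1 = -2

Answer: [-5, -2, 8, 3, -4, -11, -2]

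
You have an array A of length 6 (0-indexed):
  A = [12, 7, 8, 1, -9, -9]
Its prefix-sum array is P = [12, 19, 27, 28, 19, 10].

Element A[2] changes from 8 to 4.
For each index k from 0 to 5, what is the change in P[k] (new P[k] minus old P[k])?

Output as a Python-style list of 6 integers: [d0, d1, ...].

Answer: [0, 0, -4, -4, -4, -4]

Derivation:
Element change: A[2] 8 -> 4, delta = -4
For k < 2: P[k] unchanged, delta_P[k] = 0
For k >= 2: P[k] shifts by exactly -4
Delta array: [0, 0, -4, -4, -4, -4]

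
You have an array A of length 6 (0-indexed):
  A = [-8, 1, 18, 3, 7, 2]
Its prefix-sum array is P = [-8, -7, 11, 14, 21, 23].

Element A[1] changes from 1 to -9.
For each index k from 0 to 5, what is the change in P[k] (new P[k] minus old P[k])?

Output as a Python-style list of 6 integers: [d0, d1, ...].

Element change: A[1] 1 -> -9, delta = -10
For k < 1: P[k] unchanged, delta_P[k] = 0
For k >= 1: P[k] shifts by exactly -10
Delta array: [0, -10, -10, -10, -10, -10]

Answer: [0, -10, -10, -10, -10, -10]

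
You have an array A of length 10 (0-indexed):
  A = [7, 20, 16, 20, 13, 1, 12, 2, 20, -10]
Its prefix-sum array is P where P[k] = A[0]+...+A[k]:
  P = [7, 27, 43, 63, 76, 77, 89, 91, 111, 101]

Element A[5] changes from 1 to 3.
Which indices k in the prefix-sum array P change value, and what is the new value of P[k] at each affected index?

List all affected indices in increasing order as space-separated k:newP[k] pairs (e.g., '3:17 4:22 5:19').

P[k] = A[0] + ... + A[k]
P[k] includes A[5] iff k >= 5
Affected indices: 5, 6, ..., 9; delta = 2
  P[5]: 77 + 2 = 79
  P[6]: 89 + 2 = 91
  P[7]: 91 + 2 = 93
  P[8]: 111 + 2 = 113
  P[9]: 101 + 2 = 103

Answer: 5:79 6:91 7:93 8:113 9:103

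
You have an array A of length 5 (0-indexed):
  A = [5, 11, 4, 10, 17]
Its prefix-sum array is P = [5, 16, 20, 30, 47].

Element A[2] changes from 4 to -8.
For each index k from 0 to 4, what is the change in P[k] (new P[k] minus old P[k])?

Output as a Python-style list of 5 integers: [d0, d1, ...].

Element change: A[2] 4 -> -8, delta = -12
For k < 2: P[k] unchanged, delta_P[k] = 0
For k >= 2: P[k] shifts by exactly -12
Delta array: [0, 0, -12, -12, -12]

Answer: [0, 0, -12, -12, -12]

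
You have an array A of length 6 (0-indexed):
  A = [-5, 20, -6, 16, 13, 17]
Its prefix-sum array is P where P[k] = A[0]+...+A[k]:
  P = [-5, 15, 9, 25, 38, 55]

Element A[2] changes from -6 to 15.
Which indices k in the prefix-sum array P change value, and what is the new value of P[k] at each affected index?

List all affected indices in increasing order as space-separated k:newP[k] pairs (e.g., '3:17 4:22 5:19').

P[k] = A[0] + ... + A[k]
P[k] includes A[2] iff k >= 2
Affected indices: 2, 3, ..., 5; delta = 21
  P[2]: 9 + 21 = 30
  P[3]: 25 + 21 = 46
  P[4]: 38 + 21 = 59
  P[5]: 55 + 21 = 76

Answer: 2:30 3:46 4:59 5:76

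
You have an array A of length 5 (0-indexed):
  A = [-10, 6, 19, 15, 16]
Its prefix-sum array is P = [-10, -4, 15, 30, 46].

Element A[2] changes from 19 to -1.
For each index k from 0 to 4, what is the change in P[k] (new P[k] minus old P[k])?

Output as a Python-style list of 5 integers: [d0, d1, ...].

Element change: A[2] 19 -> -1, delta = -20
For k < 2: P[k] unchanged, delta_P[k] = 0
For k >= 2: P[k] shifts by exactly -20
Delta array: [0, 0, -20, -20, -20]

Answer: [0, 0, -20, -20, -20]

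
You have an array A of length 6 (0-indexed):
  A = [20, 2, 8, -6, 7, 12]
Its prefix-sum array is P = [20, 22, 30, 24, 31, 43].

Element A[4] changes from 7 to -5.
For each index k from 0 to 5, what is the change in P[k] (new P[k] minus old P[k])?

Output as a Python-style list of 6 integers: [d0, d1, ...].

Element change: A[4] 7 -> -5, delta = -12
For k < 4: P[k] unchanged, delta_P[k] = 0
For k >= 4: P[k] shifts by exactly -12
Delta array: [0, 0, 0, 0, -12, -12]

Answer: [0, 0, 0, 0, -12, -12]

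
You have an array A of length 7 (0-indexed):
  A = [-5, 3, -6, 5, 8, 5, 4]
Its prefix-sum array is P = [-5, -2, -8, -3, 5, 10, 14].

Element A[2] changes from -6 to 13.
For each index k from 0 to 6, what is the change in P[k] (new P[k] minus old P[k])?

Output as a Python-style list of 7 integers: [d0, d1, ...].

Element change: A[2] -6 -> 13, delta = 19
For k < 2: P[k] unchanged, delta_P[k] = 0
For k >= 2: P[k] shifts by exactly 19
Delta array: [0, 0, 19, 19, 19, 19, 19]

Answer: [0, 0, 19, 19, 19, 19, 19]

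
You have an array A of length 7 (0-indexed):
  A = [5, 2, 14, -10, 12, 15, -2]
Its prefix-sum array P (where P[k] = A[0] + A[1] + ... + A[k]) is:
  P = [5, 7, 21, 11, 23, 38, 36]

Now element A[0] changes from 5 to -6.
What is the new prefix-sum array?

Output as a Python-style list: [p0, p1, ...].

Change: A[0] 5 -> -6, delta = -11
P[k] for k < 0: unchanged (A[0] not included)
P[k] for k >= 0: shift by delta = -11
  P[0] = 5 + -11 = -6
  P[1] = 7 + -11 = -4
  P[2] = 21 + -11 = 10
  P[3] = 11 + -11 = 0
  P[4] = 23 + -11 = 12
  P[5] = 38 + -11 = 27
  P[6] = 36 + -11 = 25

Answer: [-6, -4, 10, 0, 12, 27, 25]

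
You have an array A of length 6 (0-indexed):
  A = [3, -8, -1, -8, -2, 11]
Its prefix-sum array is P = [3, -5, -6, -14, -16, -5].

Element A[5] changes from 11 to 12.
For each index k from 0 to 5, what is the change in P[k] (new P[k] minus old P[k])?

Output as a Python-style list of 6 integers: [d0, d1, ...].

Answer: [0, 0, 0, 0, 0, 1]

Derivation:
Element change: A[5] 11 -> 12, delta = 1
For k < 5: P[k] unchanged, delta_P[k] = 0
For k >= 5: P[k] shifts by exactly 1
Delta array: [0, 0, 0, 0, 0, 1]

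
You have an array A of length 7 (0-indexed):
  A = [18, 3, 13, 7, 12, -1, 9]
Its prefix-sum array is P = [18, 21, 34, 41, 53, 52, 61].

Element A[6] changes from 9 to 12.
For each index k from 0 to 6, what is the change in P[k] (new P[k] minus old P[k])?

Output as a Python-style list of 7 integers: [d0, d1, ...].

Element change: A[6] 9 -> 12, delta = 3
For k < 6: P[k] unchanged, delta_P[k] = 0
For k >= 6: P[k] shifts by exactly 3
Delta array: [0, 0, 0, 0, 0, 0, 3]

Answer: [0, 0, 0, 0, 0, 0, 3]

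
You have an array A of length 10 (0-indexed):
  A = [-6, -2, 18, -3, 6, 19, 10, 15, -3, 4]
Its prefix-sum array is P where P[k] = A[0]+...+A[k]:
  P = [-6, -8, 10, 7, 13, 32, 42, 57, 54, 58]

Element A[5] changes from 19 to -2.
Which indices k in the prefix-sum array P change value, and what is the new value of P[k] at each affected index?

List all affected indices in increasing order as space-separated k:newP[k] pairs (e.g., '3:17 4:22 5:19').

Answer: 5:11 6:21 7:36 8:33 9:37

Derivation:
P[k] = A[0] + ... + A[k]
P[k] includes A[5] iff k >= 5
Affected indices: 5, 6, ..., 9; delta = -21
  P[5]: 32 + -21 = 11
  P[6]: 42 + -21 = 21
  P[7]: 57 + -21 = 36
  P[8]: 54 + -21 = 33
  P[9]: 58 + -21 = 37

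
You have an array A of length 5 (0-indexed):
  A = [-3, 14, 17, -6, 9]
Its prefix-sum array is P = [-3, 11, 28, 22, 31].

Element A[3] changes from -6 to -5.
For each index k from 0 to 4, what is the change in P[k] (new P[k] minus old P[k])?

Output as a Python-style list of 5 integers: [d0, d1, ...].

Answer: [0, 0, 0, 1, 1]

Derivation:
Element change: A[3] -6 -> -5, delta = 1
For k < 3: P[k] unchanged, delta_P[k] = 0
For k >= 3: P[k] shifts by exactly 1
Delta array: [0, 0, 0, 1, 1]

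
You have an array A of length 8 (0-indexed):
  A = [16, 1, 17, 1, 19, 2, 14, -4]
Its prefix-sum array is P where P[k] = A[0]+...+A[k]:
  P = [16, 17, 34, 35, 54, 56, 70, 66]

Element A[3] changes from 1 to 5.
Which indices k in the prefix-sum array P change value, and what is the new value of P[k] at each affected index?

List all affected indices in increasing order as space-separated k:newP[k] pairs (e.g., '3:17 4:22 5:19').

P[k] = A[0] + ... + A[k]
P[k] includes A[3] iff k >= 3
Affected indices: 3, 4, ..., 7; delta = 4
  P[3]: 35 + 4 = 39
  P[4]: 54 + 4 = 58
  P[5]: 56 + 4 = 60
  P[6]: 70 + 4 = 74
  P[7]: 66 + 4 = 70

Answer: 3:39 4:58 5:60 6:74 7:70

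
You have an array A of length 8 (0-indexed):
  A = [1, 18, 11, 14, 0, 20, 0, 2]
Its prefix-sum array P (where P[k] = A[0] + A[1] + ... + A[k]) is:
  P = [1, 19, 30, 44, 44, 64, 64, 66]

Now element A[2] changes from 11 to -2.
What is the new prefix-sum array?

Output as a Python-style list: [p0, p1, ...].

Answer: [1, 19, 17, 31, 31, 51, 51, 53]

Derivation:
Change: A[2] 11 -> -2, delta = -13
P[k] for k < 2: unchanged (A[2] not included)
P[k] for k >= 2: shift by delta = -13
  P[0] = 1 + 0 = 1
  P[1] = 19 + 0 = 19
  P[2] = 30 + -13 = 17
  P[3] = 44 + -13 = 31
  P[4] = 44 + -13 = 31
  P[5] = 64 + -13 = 51
  P[6] = 64 + -13 = 51
  P[7] = 66 + -13 = 53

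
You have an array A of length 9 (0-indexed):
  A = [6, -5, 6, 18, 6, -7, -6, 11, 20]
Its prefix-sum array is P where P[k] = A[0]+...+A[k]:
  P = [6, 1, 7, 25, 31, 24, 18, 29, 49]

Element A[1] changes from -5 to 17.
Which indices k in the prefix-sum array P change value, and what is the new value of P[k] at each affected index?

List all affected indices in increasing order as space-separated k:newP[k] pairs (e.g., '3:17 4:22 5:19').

P[k] = A[0] + ... + A[k]
P[k] includes A[1] iff k >= 1
Affected indices: 1, 2, ..., 8; delta = 22
  P[1]: 1 + 22 = 23
  P[2]: 7 + 22 = 29
  P[3]: 25 + 22 = 47
  P[4]: 31 + 22 = 53
  P[5]: 24 + 22 = 46
  P[6]: 18 + 22 = 40
  P[7]: 29 + 22 = 51
  P[8]: 49 + 22 = 71

Answer: 1:23 2:29 3:47 4:53 5:46 6:40 7:51 8:71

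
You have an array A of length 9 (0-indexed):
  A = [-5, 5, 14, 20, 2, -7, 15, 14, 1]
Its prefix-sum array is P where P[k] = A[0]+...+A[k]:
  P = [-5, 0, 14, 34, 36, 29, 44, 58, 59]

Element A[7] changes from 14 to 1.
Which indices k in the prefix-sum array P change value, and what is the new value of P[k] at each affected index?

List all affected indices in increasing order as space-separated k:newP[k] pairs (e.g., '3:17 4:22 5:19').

P[k] = A[0] + ... + A[k]
P[k] includes A[7] iff k >= 7
Affected indices: 7, 8, ..., 8; delta = -13
  P[7]: 58 + -13 = 45
  P[8]: 59 + -13 = 46

Answer: 7:45 8:46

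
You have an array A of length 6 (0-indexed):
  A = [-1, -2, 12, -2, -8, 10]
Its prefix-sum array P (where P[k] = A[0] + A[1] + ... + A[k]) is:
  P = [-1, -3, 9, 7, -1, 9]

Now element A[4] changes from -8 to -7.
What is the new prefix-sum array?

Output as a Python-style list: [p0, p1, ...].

Answer: [-1, -3, 9, 7, 0, 10]

Derivation:
Change: A[4] -8 -> -7, delta = 1
P[k] for k < 4: unchanged (A[4] not included)
P[k] for k >= 4: shift by delta = 1
  P[0] = -1 + 0 = -1
  P[1] = -3 + 0 = -3
  P[2] = 9 + 0 = 9
  P[3] = 7 + 0 = 7
  P[4] = -1 + 1 = 0
  P[5] = 9 + 1 = 10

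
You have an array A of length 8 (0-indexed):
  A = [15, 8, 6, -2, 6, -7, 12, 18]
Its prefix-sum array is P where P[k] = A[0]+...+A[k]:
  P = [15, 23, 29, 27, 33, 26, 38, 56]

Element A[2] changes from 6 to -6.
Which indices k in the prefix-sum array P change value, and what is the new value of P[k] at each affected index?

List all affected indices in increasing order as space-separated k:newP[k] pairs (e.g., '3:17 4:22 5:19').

P[k] = A[0] + ... + A[k]
P[k] includes A[2] iff k >= 2
Affected indices: 2, 3, ..., 7; delta = -12
  P[2]: 29 + -12 = 17
  P[3]: 27 + -12 = 15
  P[4]: 33 + -12 = 21
  P[5]: 26 + -12 = 14
  P[6]: 38 + -12 = 26
  P[7]: 56 + -12 = 44

Answer: 2:17 3:15 4:21 5:14 6:26 7:44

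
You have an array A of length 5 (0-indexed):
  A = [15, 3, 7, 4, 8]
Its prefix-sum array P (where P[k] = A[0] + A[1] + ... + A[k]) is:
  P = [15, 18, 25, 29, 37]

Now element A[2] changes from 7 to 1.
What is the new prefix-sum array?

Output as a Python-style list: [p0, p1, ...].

Change: A[2] 7 -> 1, delta = -6
P[k] for k < 2: unchanged (A[2] not included)
P[k] for k >= 2: shift by delta = -6
  P[0] = 15 + 0 = 15
  P[1] = 18 + 0 = 18
  P[2] = 25 + -6 = 19
  P[3] = 29 + -6 = 23
  P[4] = 37 + -6 = 31

Answer: [15, 18, 19, 23, 31]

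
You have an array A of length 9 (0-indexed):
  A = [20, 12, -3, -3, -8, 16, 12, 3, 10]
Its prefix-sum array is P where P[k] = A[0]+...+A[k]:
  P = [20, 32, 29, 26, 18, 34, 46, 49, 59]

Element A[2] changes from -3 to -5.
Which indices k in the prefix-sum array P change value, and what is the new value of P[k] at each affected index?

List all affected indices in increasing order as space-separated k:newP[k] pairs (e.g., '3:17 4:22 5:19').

P[k] = A[0] + ... + A[k]
P[k] includes A[2] iff k >= 2
Affected indices: 2, 3, ..., 8; delta = -2
  P[2]: 29 + -2 = 27
  P[3]: 26 + -2 = 24
  P[4]: 18 + -2 = 16
  P[5]: 34 + -2 = 32
  P[6]: 46 + -2 = 44
  P[7]: 49 + -2 = 47
  P[8]: 59 + -2 = 57

Answer: 2:27 3:24 4:16 5:32 6:44 7:47 8:57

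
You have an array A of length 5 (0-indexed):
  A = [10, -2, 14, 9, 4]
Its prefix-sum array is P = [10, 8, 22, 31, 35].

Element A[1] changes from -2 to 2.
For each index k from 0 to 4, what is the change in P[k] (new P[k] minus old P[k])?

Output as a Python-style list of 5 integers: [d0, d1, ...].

Answer: [0, 4, 4, 4, 4]

Derivation:
Element change: A[1] -2 -> 2, delta = 4
For k < 1: P[k] unchanged, delta_P[k] = 0
For k >= 1: P[k] shifts by exactly 4
Delta array: [0, 4, 4, 4, 4]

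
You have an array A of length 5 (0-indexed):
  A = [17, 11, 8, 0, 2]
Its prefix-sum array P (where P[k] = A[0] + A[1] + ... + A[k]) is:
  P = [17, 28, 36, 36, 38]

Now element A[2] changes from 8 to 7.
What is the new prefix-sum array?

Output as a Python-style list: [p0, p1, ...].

Answer: [17, 28, 35, 35, 37]

Derivation:
Change: A[2] 8 -> 7, delta = -1
P[k] for k < 2: unchanged (A[2] not included)
P[k] for k >= 2: shift by delta = -1
  P[0] = 17 + 0 = 17
  P[1] = 28 + 0 = 28
  P[2] = 36 + -1 = 35
  P[3] = 36 + -1 = 35
  P[4] = 38 + -1 = 37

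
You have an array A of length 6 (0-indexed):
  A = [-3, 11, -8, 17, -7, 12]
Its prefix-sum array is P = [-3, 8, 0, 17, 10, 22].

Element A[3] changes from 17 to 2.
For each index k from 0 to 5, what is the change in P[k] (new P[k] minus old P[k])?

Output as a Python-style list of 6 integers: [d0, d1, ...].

Element change: A[3] 17 -> 2, delta = -15
For k < 3: P[k] unchanged, delta_P[k] = 0
For k >= 3: P[k] shifts by exactly -15
Delta array: [0, 0, 0, -15, -15, -15]

Answer: [0, 0, 0, -15, -15, -15]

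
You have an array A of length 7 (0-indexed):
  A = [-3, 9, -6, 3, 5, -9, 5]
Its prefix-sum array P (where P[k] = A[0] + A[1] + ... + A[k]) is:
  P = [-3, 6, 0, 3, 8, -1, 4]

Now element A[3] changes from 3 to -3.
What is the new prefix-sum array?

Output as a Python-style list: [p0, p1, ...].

Change: A[3] 3 -> -3, delta = -6
P[k] for k < 3: unchanged (A[3] not included)
P[k] for k >= 3: shift by delta = -6
  P[0] = -3 + 0 = -3
  P[1] = 6 + 0 = 6
  P[2] = 0 + 0 = 0
  P[3] = 3 + -6 = -3
  P[4] = 8 + -6 = 2
  P[5] = -1 + -6 = -7
  P[6] = 4 + -6 = -2

Answer: [-3, 6, 0, -3, 2, -7, -2]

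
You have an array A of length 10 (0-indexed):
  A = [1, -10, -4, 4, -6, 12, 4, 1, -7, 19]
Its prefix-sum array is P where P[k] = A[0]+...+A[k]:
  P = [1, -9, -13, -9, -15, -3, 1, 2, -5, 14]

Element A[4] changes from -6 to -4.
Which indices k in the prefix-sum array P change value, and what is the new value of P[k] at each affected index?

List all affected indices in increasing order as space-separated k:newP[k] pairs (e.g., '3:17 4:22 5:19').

P[k] = A[0] + ... + A[k]
P[k] includes A[4] iff k >= 4
Affected indices: 4, 5, ..., 9; delta = 2
  P[4]: -15 + 2 = -13
  P[5]: -3 + 2 = -1
  P[6]: 1 + 2 = 3
  P[7]: 2 + 2 = 4
  P[8]: -5 + 2 = -3
  P[9]: 14 + 2 = 16

Answer: 4:-13 5:-1 6:3 7:4 8:-3 9:16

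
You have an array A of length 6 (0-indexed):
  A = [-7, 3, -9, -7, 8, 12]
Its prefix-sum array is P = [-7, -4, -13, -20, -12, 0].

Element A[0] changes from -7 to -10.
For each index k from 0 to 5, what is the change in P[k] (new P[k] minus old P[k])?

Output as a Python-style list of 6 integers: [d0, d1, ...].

Element change: A[0] -7 -> -10, delta = -3
For k < 0: P[k] unchanged, delta_P[k] = 0
For k >= 0: P[k] shifts by exactly -3
Delta array: [-3, -3, -3, -3, -3, -3]

Answer: [-3, -3, -3, -3, -3, -3]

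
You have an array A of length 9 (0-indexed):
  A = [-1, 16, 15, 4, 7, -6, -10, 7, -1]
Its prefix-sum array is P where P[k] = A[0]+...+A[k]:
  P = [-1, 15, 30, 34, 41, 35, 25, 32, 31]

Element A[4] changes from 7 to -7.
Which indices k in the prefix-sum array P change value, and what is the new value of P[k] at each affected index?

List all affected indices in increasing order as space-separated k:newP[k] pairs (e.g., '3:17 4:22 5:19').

P[k] = A[0] + ... + A[k]
P[k] includes A[4] iff k >= 4
Affected indices: 4, 5, ..., 8; delta = -14
  P[4]: 41 + -14 = 27
  P[5]: 35 + -14 = 21
  P[6]: 25 + -14 = 11
  P[7]: 32 + -14 = 18
  P[8]: 31 + -14 = 17

Answer: 4:27 5:21 6:11 7:18 8:17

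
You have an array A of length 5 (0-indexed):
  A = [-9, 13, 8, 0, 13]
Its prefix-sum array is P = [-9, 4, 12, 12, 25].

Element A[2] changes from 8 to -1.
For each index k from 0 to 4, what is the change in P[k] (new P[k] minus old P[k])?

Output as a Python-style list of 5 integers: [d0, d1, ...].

Element change: A[2] 8 -> -1, delta = -9
For k < 2: P[k] unchanged, delta_P[k] = 0
For k >= 2: P[k] shifts by exactly -9
Delta array: [0, 0, -9, -9, -9]

Answer: [0, 0, -9, -9, -9]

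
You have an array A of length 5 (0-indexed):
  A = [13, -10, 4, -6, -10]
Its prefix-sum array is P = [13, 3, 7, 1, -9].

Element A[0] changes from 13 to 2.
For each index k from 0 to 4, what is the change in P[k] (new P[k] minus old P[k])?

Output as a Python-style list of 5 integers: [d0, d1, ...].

Answer: [-11, -11, -11, -11, -11]

Derivation:
Element change: A[0] 13 -> 2, delta = -11
For k < 0: P[k] unchanged, delta_P[k] = 0
For k >= 0: P[k] shifts by exactly -11
Delta array: [-11, -11, -11, -11, -11]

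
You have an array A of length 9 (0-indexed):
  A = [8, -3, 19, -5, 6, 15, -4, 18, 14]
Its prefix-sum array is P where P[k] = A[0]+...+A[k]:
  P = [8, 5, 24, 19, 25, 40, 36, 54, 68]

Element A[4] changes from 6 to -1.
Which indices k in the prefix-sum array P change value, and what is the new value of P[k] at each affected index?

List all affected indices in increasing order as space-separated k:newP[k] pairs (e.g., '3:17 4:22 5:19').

P[k] = A[0] + ... + A[k]
P[k] includes A[4] iff k >= 4
Affected indices: 4, 5, ..., 8; delta = -7
  P[4]: 25 + -7 = 18
  P[5]: 40 + -7 = 33
  P[6]: 36 + -7 = 29
  P[7]: 54 + -7 = 47
  P[8]: 68 + -7 = 61

Answer: 4:18 5:33 6:29 7:47 8:61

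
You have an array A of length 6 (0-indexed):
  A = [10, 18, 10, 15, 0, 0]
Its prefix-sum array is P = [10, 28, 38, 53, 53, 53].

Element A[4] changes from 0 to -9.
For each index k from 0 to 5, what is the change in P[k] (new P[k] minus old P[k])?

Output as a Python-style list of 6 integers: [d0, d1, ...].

Answer: [0, 0, 0, 0, -9, -9]

Derivation:
Element change: A[4] 0 -> -9, delta = -9
For k < 4: P[k] unchanged, delta_P[k] = 0
For k >= 4: P[k] shifts by exactly -9
Delta array: [0, 0, 0, 0, -9, -9]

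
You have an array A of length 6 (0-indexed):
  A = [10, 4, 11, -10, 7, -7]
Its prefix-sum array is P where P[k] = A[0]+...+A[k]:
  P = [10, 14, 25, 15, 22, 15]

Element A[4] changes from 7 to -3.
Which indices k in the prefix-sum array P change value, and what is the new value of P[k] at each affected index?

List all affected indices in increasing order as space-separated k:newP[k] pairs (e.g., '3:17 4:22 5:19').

P[k] = A[0] + ... + A[k]
P[k] includes A[4] iff k >= 4
Affected indices: 4, 5, ..., 5; delta = -10
  P[4]: 22 + -10 = 12
  P[5]: 15 + -10 = 5

Answer: 4:12 5:5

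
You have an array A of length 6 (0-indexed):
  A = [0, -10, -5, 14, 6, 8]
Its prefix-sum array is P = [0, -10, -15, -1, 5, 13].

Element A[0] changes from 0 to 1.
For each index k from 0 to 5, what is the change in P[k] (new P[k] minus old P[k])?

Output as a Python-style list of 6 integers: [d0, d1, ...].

Answer: [1, 1, 1, 1, 1, 1]

Derivation:
Element change: A[0] 0 -> 1, delta = 1
For k < 0: P[k] unchanged, delta_P[k] = 0
For k >= 0: P[k] shifts by exactly 1
Delta array: [1, 1, 1, 1, 1, 1]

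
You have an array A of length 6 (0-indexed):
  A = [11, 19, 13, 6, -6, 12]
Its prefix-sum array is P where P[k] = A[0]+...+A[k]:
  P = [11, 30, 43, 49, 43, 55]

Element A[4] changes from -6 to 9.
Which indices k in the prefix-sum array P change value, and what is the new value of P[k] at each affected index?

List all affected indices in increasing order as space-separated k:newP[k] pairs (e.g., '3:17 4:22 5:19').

Answer: 4:58 5:70

Derivation:
P[k] = A[0] + ... + A[k]
P[k] includes A[4] iff k >= 4
Affected indices: 4, 5, ..., 5; delta = 15
  P[4]: 43 + 15 = 58
  P[5]: 55 + 15 = 70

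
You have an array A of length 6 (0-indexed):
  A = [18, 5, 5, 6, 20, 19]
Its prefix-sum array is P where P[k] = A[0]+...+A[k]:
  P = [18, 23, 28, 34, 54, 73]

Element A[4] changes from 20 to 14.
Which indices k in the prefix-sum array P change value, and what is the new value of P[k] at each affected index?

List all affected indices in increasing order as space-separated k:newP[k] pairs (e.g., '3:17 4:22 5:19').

Answer: 4:48 5:67

Derivation:
P[k] = A[0] + ... + A[k]
P[k] includes A[4] iff k >= 4
Affected indices: 4, 5, ..., 5; delta = -6
  P[4]: 54 + -6 = 48
  P[5]: 73 + -6 = 67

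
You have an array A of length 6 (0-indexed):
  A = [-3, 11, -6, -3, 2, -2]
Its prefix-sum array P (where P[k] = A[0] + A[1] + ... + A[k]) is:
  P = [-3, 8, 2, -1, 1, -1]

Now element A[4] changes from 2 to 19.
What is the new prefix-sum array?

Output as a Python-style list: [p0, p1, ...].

Answer: [-3, 8, 2, -1, 18, 16]

Derivation:
Change: A[4] 2 -> 19, delta = 17
P[k] for k < 4: unchanged (A[4] not included)
P[k] for k >= 4: shift by delta = 17
  P[0] = -3 + 0 = -3
  P[1] = 8 + 0 = 8
  P[2] = 2 + 0 = 2
  P[3] = -1 + 0 = -1
  P[4] = 1 + 17 = 18
  P[5] = -1 + 17 = 16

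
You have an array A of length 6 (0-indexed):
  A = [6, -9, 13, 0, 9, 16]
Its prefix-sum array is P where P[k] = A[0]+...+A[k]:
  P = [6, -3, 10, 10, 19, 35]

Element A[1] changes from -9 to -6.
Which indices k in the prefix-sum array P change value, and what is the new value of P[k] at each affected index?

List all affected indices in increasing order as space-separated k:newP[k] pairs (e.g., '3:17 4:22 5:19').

Answer: 1:0 2:13 3:13 4:22 5:38

Derivation:
P[k] = A[0] + ... + A[k]
P[k] includes A[1] iff k >= 1
Affected indices: 1, 2, ..., 5; delta = 3
  P[1]: -3 + 3 = 0
  P[2]: 10 + 3 = 13
  P[3]: 10 + 3 = 13
  P[4]: 19 + 3 = 22
  P[5]: 35 + 3 = 38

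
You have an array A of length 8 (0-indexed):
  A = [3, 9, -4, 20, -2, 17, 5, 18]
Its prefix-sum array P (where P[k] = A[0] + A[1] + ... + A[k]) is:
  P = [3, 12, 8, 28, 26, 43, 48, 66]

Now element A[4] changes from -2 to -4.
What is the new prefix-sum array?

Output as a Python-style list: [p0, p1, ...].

Change: A[4] -2 -> -4, delta = -2
P[k] for k < 4: unchanged (A[4] not included)
P[k] for k >= 4: shift by delta = -2
  P[0] = 3 + 0 = 3
  P[1] = 12 + 0 = 12
  P[2] = 8 + 0 = 8
  P[3] = 28 + 0 = 28
  P[4] = 26 + -2 = 24
  P[5] = 43 + -2 = 41
  P[6] = 48 + -2 = 46
  P[7] = 66 + -2 = 64

Answer: [3, 12, 8, 28, 24, 41, 46, 64]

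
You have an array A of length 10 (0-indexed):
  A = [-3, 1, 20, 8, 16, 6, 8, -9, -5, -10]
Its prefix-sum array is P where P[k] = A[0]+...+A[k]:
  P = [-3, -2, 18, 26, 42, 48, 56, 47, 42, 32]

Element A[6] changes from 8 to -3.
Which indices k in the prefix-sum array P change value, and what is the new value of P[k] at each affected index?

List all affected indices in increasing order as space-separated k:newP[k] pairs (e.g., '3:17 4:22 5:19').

P[k] = A[0] + ... + A[k]
P[k] includes A[6] iff k >= 6
Affected indices: 6, 7, ..., 9; delta = -11
  P[6]: 56 + -11 = 45
  P[7]: 47 + -11 = 36
  P[8]: 42 + -11 = 31
  P[9]: 32 + -11 = 21

Answer: 6:45 7:36 8:31 9:21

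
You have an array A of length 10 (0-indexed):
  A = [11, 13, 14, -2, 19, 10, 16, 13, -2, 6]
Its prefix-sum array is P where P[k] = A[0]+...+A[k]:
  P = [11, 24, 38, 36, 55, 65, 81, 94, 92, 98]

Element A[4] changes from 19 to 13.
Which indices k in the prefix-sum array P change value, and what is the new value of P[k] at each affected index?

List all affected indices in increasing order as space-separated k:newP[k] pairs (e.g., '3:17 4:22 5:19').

Answer: 4:49 5:59 6:75 7:88 8:86 9:92

Derivation:
P[k] = A[0] + ... + A[k]
P[k] includes A[4] iff k >= 4
Affected indices: 4, 5, ..., 9; delta = -6
  P[4]: 55 + -6 = 49
  P[5]: 65 + -6 = 59
  P[6]: 81 + -6 = 75
  P[7]: 94 + -6 = 88
  P[8]: 92 + -6 = 86
  P[9]: 98 + -6 = 92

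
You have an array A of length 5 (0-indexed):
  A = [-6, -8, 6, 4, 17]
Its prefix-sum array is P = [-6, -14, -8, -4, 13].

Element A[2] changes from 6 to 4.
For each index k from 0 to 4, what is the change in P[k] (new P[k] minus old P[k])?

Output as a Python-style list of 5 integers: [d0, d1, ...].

Answer: [0, 0, -2, -2, -2]

Derivation:
Element change: A[2] 6 -> 4, delta = -2
For k < 2: P[k] unchanged, delta_P[k] = 0
For k >= 2: P[k] shifts by exactly -2
Delta array: [0, 0, -2, -2, -2]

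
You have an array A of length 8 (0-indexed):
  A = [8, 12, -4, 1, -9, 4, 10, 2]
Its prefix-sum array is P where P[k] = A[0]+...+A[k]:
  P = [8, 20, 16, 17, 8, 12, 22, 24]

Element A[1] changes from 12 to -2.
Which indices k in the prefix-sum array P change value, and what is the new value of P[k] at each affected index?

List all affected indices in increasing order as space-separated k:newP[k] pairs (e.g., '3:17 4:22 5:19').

Answer: 1:6 2:2 3:3 4:-6 5:-2 6:8 7:10

Derivation:
P[k] = A[0] + ... + A[k]
P[k] includes A[1] iff k >= 1
Affected indices: 1, 2, ..., 7; delta = -14
  P[1]: 20 + -14 = 6
  P[2]: 16 + -14 = 2
  P[3]: 17 + -14 = 3
  P[4]: 8 + -14 = -6
  P[5]: 12 + -14 = -2
  P[6]: 22 + -14 = 8
  P[7]: 24 + -14 = 10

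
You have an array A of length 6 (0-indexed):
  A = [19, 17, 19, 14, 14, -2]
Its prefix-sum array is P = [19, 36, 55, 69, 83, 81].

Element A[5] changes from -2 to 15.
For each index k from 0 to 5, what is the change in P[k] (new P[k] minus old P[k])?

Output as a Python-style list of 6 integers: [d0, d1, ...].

Element change: A[5] -2 -> 15, delta = 17
For k < 5: P[k] unchanged, delta_P[k] = 0
For k >= 5: P[k] shifts by exactly 17
Delta array: [0, 0, 0, 0, 0, 17]

Answer: [0, 0, 0, 0, 0, 17]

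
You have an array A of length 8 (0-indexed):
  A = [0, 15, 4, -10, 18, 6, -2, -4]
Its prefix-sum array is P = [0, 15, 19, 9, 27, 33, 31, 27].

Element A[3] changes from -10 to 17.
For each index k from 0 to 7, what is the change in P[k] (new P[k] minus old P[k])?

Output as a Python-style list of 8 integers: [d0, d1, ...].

Element change: A[3] -10 -> 17, delta = 27
For k < 3: P[k] unchanged, delta_P[k] = 0
For k >= 3: P[k] shifts by exactly 27
Delta array: [0, 0, 0, 27, 27, 27, 27, 27]

Answer: [0, 0, 0, 27, 27, 27, 27, 27]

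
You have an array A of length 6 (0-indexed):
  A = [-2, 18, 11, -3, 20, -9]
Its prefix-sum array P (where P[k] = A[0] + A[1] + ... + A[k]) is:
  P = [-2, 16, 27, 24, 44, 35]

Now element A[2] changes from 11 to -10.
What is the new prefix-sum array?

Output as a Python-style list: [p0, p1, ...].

Answer: [-2, 16, 6, 3, 23, 14]

Derivation:
Change: A[2] 11 -> -10, delta = -21
P[k] for k < 2: unchanged (A[2] not included)
P[k] for k >= 2: shift by delta = -21
  P[0] = -2 + 0 = -2
  P[1] = 16 + 0 = 16
  P[2] = 27 + -21 = 6
  P[3] = 24 + -21 = 3
  P[4] = 44 + -21 = 23
  P[5] = 35 + -21 = 14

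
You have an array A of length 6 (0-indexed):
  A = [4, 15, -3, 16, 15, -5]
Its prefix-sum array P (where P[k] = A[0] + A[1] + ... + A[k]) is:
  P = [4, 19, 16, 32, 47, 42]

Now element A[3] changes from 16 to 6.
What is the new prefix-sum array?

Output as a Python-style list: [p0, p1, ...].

Change: A[3] 16 -> 6, delta = -10
P[k] for k < 3: unchanged (A[3] not included)
P[k] for k >= 3: shift by delta = -10
  P[0] = 4 + 0 = 4
  P[1] = 19 + 0 = 19
  P[2] = 16 + 0 = 16
  P[3] = 32 + -10 = 22
  P[4] = 47 + -10 = 37
  P[5] = 42 + -10 = 32

Answer: [4, 19, 16, 22, 37, 32]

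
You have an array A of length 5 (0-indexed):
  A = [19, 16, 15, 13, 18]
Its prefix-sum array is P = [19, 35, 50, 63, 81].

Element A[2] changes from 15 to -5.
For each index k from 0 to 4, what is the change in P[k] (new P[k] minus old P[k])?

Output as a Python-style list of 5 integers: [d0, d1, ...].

Element change: A[2] 15 -> -5, delta = -20
For k < 2: P[k] unchanged, delta_P[k] = 0
For k >= 2: P[k] shifts by exactly -20
Delta array: [0, 0, -20, -20, -20]

Answer: [0, 0, -20, -20, -20]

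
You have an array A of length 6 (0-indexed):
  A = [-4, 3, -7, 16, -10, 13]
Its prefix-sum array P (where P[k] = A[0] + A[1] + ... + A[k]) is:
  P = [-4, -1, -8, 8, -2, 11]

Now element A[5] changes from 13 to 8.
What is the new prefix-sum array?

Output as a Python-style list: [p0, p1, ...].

Change: A[5] 13 -> 8, delta = -5
P[k] for k < 5: unchanged (A[5] not included)
P[k] for k >= 5: shift by delta = -5
  P[0] = -4 + 0 = -4
  P[1] = -1 + 0 = -1
  P[2] = -8 + 0 = -8
  P[3] = 8 + 0 = 8
  P[4] = -2 + 0 = -2
  P[5] = 11 + -5 = 6

Answer: [-4, -1, -8, 8, -2, 6]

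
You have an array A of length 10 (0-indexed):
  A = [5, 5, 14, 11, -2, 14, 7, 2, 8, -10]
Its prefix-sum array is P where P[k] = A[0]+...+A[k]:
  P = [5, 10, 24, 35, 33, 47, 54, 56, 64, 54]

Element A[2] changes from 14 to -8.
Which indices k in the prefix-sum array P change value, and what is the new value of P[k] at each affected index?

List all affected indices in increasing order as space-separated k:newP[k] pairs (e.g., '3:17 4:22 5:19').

Answer: 2:2 3:13 4:11 5:25 6:32 7:34 8:42 9:32

Derivation:
P[k] = A[0] + ... + A[k]
P[k] includes A[2] iff k >= 2
Affected indices: 2, 3, ..., 9; delta = -22
  P[2]: 24 + -22 = 2
  P[3]: 35 + -22 = 13
  P[4]: 33 + -22 = 11
  P[5]: 47 + -22 = 25
  P[6]: 54 + -22 = 32
  P[7]: 56 + -22 = 34
  P[8]: 64 + -22 = 42
  P[9]: 54 + -22 = 32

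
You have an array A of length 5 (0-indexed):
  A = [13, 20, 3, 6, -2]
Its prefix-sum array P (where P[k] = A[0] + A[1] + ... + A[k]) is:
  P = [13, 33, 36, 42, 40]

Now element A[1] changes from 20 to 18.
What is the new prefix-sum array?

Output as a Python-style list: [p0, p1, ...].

Change: A[1] 20 -> 18, delta = -2
P[k] for k < 1: unchanged (A[1] not included)
P[k] for k >= 1: shift by delta = -2
  P[0] = 13 + 0 = 13
  P[1] = 33 + -2 = 31
  P[2] = 36 + -2 = 34
  P[3] = 42 + -2 = 40
  P[4] = 40 + -2 = 38

Answer: [13, 31, 34, 40, 38]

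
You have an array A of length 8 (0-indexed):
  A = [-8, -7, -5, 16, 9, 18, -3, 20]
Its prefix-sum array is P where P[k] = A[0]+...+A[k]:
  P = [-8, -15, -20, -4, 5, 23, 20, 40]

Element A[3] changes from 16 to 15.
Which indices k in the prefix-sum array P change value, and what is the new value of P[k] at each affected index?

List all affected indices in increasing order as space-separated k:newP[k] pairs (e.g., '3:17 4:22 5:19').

Answer: 3:-5 4:4 5:22 6:19 7:39

Derivation:
P[k] = A[0] + ... + A[k]
P[k] includes A[3] iff k >= 3
Affected indices: 3, 4, ..., 7; delta = -1
  P[3]: -4 + -1 = -5
  P[4]: 5 + -1 = 4
  P[5]: 23 + -1 = 22
  P[6]: 20 + -1 = 19
  P[7]: 40 + -1 = 39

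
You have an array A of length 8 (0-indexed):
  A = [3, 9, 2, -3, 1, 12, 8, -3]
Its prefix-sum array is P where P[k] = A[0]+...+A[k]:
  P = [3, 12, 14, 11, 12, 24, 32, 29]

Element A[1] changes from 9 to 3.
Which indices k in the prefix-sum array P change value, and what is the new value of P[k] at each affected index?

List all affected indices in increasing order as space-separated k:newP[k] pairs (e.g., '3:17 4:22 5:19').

Answer: 1:6 2:8 3:5 4:6 5:18 6:26 7:23

Derivation:
P[k] = A[0] + ... + A[k]
P[k] includes A[1] iff k >= 1
Affected indices: 1, 2, ..., 7; delta = -6
  P[1]: 12 + -6 = 6
  P[2]: 14 + -6 = 8
  P[3]: 11 + -6 = 5
  P[4]: 12 + -6 = 6
  P[5]: 24 + -6 = 18
  P[6]: 32 + -6 = 26
  P[7]: 29 + -6 = 23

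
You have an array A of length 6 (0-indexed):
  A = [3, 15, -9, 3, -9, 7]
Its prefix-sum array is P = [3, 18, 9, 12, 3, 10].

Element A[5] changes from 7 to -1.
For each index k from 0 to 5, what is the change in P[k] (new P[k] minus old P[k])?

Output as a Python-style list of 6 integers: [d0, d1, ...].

Answer: [0, 0, 0, 0, 0, -8]

Derivation:
Element change: A[5] 7 -> -1, delta = -8
For k < 5: P[k] unchanged, delta_P[k] = 0
For k >= 5: P[k] shifts by exactly -8
Delta array: [0, 0, 0, 0, 0, -8]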